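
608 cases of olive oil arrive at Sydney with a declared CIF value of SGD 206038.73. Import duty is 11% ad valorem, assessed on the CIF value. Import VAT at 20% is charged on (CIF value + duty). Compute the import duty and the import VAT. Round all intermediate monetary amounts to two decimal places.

Import duty = 206038.73 × 11% = 22664.26
VAT base = CIF + duty = 206038.73 + 22664.26 = 228702.99
Import VAT = 228702.99 × 20% = 45740.60

Import duty: SGD 22664.26; import VAT: SGD 45740.60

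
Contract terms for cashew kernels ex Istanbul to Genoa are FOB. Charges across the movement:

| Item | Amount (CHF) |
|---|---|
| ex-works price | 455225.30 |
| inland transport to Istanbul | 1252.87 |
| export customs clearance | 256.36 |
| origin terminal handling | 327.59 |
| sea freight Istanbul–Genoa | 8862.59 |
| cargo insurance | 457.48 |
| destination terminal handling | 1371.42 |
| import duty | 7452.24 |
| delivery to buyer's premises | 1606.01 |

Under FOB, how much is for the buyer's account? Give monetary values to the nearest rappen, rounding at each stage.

FOB: the seller bears costs until goods are on board at the origin port; the buyer bears freight, insurance and all costs thereafter.
Seller's account: goods 455225.30 + inland to port 1252.87 + export clearance 256.36 + origin terminal 327.59 = 457062.12
Buyer's account: freight 8862.59 + insurance 457.48 + destination terminal 1371.42 + duty 7452.24 + delivery 1606.01 = 19749.74

Buyer's account: CHF 19749.74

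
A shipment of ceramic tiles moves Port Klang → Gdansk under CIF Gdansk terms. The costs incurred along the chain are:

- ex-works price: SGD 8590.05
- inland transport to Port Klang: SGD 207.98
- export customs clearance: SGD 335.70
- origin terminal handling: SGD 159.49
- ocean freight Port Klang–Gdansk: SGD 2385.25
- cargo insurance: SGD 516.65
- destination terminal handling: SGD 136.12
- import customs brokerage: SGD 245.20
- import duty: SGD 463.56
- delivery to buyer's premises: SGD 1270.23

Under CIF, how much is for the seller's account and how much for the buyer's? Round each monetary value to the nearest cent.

Seller: SGD 12195.12; buyer: SGD 2115.11

CIF: the seller pays costs through ocean freight and marine insurance to the destination port.
Seller's account: goods 8590.05 + inland to port 207.98 + export clearance 335.70 + origin terminal 159.49 + freight 2385.25 + insurance 516.65 = 12195.12
Buyer's account: destination terminal 136.12 + brokerage 245.20 + duty 463.56 + delivery 1270.23 = 2115.11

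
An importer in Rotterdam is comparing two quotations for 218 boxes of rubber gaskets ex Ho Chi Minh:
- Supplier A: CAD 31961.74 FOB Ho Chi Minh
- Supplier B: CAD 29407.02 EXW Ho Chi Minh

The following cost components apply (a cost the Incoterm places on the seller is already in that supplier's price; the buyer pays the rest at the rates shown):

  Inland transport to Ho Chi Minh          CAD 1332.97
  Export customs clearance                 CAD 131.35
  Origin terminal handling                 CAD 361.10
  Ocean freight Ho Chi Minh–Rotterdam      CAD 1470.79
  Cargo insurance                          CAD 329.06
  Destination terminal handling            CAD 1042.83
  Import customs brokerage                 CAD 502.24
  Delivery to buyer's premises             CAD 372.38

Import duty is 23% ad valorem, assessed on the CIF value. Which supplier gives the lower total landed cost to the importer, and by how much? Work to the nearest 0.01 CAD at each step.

Supplier B is cheaper by CAD 897.04

Supplier A (FOB):
CIF value = FOB price + freight + insurance = 31961.74 + 1470.79 + 329.06 = 33761.59
Import duty = 33761.59 × 23% = 7765.17
Buyer bears (A): 1470.79 + 329.06 + 1042.83 + 502.24 + 372.38 = 3717.30
Landed cost (A) = invoice 31961.74 + 3717.30 + duty 7765.17 = 43444.21
Supplier B (EXW):
CIF value = EXW price + inland to port + export clearance + origin terminal + freight + insurance = 29407.02 + 1332.97 + 131.35 + 361.10 + 1470.79 + 329.06 = 33032.29
Import duty = 33032.29 × 23% = 7597.43
Buyer bears (B): 1332.97 + 131.35 + 361.10 + 1470.79 + 329.06 + 1042.83 + 502.24 + 372.38 = 5542.72
Landed cost (B) = invoice 29407.02 + 5542.72 + duty 7597.43 = 42547.17
Difference = |43444.21 − 42547.17| = 897.04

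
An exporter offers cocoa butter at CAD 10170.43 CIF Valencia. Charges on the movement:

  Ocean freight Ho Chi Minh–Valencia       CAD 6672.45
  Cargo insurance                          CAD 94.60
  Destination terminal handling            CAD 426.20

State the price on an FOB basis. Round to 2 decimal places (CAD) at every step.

FOB price: CAD 3403.38

Not relevant to the conversion: destination terminal — on the buyer under both terms; not part of either seller's price.
From CIF to FOB, the seller no longer bears: freight, insurance.
FOB price = 10170.43 − 6672.45 − 94.60 = 3403.38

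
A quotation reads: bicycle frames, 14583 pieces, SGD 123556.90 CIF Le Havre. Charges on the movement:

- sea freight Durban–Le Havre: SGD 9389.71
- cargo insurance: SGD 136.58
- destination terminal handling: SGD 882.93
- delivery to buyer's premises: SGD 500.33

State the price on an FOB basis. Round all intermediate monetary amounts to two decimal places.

Not relevant to the conversion: delivery, destination terminal — on the buyer under both terms; not part of either seller's price.
From CIF to FOB, the seller no longer bears: freight, insurance.
FOB price = 123556.90 − 9389.71 − 136.58 = 114030.61

FOB price: SGD 114030.61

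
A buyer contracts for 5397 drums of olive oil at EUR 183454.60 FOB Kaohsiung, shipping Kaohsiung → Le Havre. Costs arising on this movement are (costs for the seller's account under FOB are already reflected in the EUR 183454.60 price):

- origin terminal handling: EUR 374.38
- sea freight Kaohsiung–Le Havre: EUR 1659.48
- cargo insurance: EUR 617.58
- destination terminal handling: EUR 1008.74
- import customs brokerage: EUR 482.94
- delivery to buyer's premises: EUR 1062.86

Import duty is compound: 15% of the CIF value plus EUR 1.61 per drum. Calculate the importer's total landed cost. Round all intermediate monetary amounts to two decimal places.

Total landed cost: EUR 224835.12

FOB: the seller bears costs until goods are on board at the origin port; the buyer bears freight, insurance and all costs thereafter.
Already in the invoice (seller's account under FOB): origin terminal — exclude.
CIF value = FOB price + freight + insurance = 183454.60 + 1659.48 + 617.58 = 185731.66
Ad valorem component: 185731.66 × 15% = 27859.75
Specific component: 5397 × 1.61 = 8689.17
Import duty = 27859.75 + 8689.17 = 36548.92
Buyer bears: freight 1659.48 + insurance 617.58 + destination terminal 1008.74 + brokerage 482.94 + delivery 1062.86 + duty 36548.92 = 41380.52
Landed cost = invoice 183454.60 + 41380.52 = 224835.12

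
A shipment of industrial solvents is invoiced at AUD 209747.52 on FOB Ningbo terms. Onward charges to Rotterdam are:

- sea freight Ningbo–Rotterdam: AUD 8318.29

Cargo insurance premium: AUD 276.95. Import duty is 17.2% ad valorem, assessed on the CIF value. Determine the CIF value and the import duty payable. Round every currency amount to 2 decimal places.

CIF value: AUD 218342.76; import duty: AUD 37554.95

CIF = FOB price + freight + insurance
CIF = 209747.52 + 8318.29 + 276.95 = 218342.76
Import duty = 218342.76 × 17.2% = 37554.95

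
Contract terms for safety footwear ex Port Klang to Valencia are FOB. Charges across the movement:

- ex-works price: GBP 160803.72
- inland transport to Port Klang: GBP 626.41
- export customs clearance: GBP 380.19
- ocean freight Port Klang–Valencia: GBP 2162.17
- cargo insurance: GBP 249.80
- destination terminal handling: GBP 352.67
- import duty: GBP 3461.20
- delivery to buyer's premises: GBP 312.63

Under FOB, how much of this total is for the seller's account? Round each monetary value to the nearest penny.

FOB: the seller bears costs until goods are on board at the origin port; the buyer bears freight, insurance and all costs thereafter.
Seller's account: goods 160803.72 + inland to port 626.41 + export clearance 380.19 = 161810.32
Buyer's account: freight 2162.17 + insurance 249.80 + destination terminal 352.67 + duty 3461.20 + delivery 312.63 = 6538.47

Seller's account: GBP 161810.32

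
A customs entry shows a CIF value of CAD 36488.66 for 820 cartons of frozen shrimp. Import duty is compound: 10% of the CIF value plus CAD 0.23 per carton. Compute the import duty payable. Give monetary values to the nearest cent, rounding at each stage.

Ad valorem component: 36488.66 × 10% = 3648.87
Specific component: 820 × 0.23 = 188.60
Import duty = 3648.87 + 188.60 = 3837.47

Import duty: CAD 3837.47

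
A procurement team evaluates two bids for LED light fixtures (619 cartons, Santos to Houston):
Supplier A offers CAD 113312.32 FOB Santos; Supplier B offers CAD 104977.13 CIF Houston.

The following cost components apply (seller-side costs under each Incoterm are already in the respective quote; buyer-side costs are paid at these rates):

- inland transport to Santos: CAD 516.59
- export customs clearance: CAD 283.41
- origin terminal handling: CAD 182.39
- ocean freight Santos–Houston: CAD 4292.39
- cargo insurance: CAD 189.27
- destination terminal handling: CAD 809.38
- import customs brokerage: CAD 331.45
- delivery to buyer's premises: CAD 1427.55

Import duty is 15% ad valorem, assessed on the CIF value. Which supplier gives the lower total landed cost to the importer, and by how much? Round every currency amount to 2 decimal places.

Supplier B is cheaper by CAD 14739.38

Supplier A (FOB):
CIF value = FOB price + freight + insurance = 113312.32 + 4292.39 + 189.27 = 117793.98
Import duty = 117793.98 × 15% = 17669.10
Buyer bears (A): 4292.39 + 189.27 + 809.38 + 331.45 + 1427.55 = 7050.04
Landed cost (A) = invoice 113312.32 + 7050.04 + duty 17669.10 = 138031.46
Supplier B (CIF):
The CIF price already equals the CIF value: 104977.13
Import duty = 104977.13 × 15% = 15746.57
Buyer bears (B): 809.38 + 331.45 + 1427.55 = 2568.38
Landed cost (B) = invoice 104977.13 + 2568.38 + duty 15746.57 = 123292.08
Difference = |138031.46 − 123292.08| = 14739.38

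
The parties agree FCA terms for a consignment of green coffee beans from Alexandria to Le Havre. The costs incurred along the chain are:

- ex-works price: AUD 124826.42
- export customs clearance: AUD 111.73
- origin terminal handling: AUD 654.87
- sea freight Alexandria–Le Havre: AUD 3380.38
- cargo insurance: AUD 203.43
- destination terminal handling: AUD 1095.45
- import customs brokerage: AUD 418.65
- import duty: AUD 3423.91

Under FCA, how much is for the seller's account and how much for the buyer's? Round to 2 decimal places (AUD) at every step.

Seller: AUD 124938.15; buyer: AUD 9176.69

FCA: the seller delivers export-cleared goods to the carrier; the buyer bears costs from that point.
Seller's account: goods 124826.42 + export clearance 111.73 = 124938.15
Buyer's account: origin terminal 654.87 + freight 3380.38 + insurance 203.43 + destination terminal 1095.45 + brokerage 418.65 + duty 3423.91 = 9176.69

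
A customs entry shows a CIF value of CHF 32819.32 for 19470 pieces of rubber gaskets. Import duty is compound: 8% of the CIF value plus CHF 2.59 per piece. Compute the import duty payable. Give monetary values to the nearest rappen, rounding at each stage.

Ad valorem component: 32819.32 × 8% = 2625.55
Specific component: 19470 × 2.59 = 50427.30
Import duty = 2625.55 + 50427.30 = 53052.85

Import duty: CHF 53052.85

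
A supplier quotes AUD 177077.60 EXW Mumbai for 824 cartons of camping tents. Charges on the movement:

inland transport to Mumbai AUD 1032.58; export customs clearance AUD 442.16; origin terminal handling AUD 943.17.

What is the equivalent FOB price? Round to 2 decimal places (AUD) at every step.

From EXW to FOB, the seller additionally bears: inland to port, export clearance, origin terminal.
FOB price = 177077.60 + 1032.58 + 442.16 + 943.17 = 179495.51

FOB price: AUD 179495.51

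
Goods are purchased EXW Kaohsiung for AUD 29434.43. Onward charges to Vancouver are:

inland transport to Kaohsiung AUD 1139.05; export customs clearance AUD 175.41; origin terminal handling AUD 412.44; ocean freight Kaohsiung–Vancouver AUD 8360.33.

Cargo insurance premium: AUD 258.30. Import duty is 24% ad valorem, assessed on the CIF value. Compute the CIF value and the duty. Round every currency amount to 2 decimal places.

CIF = EXW price + pre-shipment costs + freight + insurance
CIF = 29434.43 + 1139.05 + 175.41 + 412.44 + 8360.33 + 258.30 = 39779.96
Import duty = 39779.96 × 24% = 9547.19

CIF value: AUD 39779.96; import duty: AUD 9547.19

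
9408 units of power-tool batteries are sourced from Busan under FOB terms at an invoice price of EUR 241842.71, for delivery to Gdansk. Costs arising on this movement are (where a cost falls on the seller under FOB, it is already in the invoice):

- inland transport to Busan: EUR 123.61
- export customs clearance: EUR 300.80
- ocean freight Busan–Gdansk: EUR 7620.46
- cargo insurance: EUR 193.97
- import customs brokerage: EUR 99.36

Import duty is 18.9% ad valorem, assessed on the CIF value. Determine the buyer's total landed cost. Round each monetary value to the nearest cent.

Total landed cost: EUR 296941.70

FOB: the seller bears costs until goods are on board at the origin port; the buyer bears freight, insurance and all costs thereafter.
Already in the invoice (seller's account under FOB): inland to port, export clearance — exclude.
CIF value = FOB price + freight + insurance = 241842.71 + 7620.46 + 193.97 = 249657.14
Import duty = 249657.14 × 18.9% = 47185.20
Buyer bears: freight 7620.46 + insurance 193.97 + brokerage 99.36 + duty 47185.20 = 55098.99
Landed cost = invoice 241842.71 + 55098.99 = 296941.70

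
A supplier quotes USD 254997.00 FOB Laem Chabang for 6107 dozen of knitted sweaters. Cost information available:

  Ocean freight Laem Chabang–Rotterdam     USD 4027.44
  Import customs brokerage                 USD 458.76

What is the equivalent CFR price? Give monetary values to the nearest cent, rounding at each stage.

Not relevant to the conversion: brokerage — on the buyer under both terms; not part of either seller's price.
From FOB to CFR, the seller additionally bears: freight.
CFR price = 254997.00 + 4027.44 = 259024.44

CFR price: USD 259024.44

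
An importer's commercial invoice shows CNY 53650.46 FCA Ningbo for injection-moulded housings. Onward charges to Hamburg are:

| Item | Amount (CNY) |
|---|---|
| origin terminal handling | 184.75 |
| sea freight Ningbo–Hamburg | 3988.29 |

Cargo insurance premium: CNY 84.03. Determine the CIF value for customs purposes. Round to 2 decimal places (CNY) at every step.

CIF = FCA price + pre-shipment costs + freight + insurance
CIF = 53650.46 + 184.75 + 3988.29 + 84.03 = 57907.53

CIF value: CNY 57907.53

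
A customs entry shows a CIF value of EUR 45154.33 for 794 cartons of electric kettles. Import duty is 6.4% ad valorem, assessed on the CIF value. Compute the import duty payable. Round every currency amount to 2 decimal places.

Import duty = 45154.33 × 6.4% = 2889.88

Import duty: EUR 2889.88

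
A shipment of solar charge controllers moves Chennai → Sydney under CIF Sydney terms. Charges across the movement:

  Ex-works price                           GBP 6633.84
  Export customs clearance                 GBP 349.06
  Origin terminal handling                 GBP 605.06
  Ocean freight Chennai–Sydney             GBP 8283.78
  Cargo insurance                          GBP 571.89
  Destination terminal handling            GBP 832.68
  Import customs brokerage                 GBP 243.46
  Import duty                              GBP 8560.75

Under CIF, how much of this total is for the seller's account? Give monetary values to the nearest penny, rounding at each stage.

CIF: the seller pays costs through ocean freight and marine insurance to the destination port.
Seller's account: goods 6633.84 + export clearance 349.06 + origin terminal 605.06 + freight 8283.78 + insurance 571.89 = 16443.63
Buyer's account: destination terminal 832.68 + brokerage 243.46 + duty 8560.75 = 9636.89

Seller's account: GBP 16443.63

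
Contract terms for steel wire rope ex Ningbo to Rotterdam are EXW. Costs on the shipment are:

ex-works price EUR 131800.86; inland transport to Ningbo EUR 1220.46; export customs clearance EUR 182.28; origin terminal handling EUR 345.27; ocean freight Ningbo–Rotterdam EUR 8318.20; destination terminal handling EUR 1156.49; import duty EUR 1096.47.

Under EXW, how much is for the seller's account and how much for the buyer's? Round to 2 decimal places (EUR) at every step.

EXW: the seller makes goods available at their premises; the buyer bears all onward costs.
Seller's account: goods 131800.86 = 131800.86
Buyer's account: inland to port 1220.46 + export clearance 182.28 + origin terminal 345.27 + freight 8318.20 + destination terminal 1156.49 + duty 1096.47 = 12319.17

Seller: EUR 131800.86; buyer: EUR 12319.17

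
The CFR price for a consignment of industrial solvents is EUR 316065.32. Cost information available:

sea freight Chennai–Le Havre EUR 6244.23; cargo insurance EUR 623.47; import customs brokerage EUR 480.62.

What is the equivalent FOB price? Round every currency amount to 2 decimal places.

FOB price: EUR 309821.09

Not relevant to the conversion: insurance, brokerage — on the buyer under both terms; not part of either seller's price.
From CFR to FOB, the seller no longer bears: freight.
FOB price = 316065.32 − 6244.23 = 309821.09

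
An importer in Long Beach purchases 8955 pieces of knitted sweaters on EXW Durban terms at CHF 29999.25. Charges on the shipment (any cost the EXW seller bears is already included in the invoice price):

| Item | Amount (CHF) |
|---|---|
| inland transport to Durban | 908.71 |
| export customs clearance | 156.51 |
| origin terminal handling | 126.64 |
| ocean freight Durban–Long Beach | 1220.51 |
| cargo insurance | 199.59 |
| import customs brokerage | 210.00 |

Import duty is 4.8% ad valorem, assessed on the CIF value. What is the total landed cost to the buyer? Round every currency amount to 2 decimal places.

EXW: the seller makes goods available at their premises; the buyer bears all onward costs.
CIF value = EXW price + inland to port + export clearance + origin terminal + freight + insurance = 29999.25 + 908.71 + 156.51 + 126.64 + 1220.51 + 199.59 = 32611.21
Import duty = 32611.21 × 4.8% = 1565.34
Buyer bears: inland to port 908.71 + export clearance 156.51 + origin terminal 126.64 + freight 1220.51 + insurance 199.59 + brokerage 210.00 + duty 1565.34 = 4387.30
Landed cost = invoice 29999.25 + 4387.30 = 34386.55

Total landed cost: CHF 34386.55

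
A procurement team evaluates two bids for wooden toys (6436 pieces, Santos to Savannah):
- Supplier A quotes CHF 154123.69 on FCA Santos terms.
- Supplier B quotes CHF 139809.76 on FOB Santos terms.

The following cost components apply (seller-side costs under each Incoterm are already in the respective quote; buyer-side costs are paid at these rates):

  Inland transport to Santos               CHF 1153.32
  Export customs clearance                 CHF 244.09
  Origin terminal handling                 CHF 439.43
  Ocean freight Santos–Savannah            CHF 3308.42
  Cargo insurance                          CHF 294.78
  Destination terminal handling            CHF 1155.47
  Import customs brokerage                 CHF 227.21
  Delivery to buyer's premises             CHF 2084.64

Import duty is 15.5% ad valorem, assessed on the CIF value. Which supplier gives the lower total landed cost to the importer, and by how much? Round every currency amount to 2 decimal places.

Supplier B is cheaper by CHF 17040.13

Supplier A (FCA):
CIF value = FCA price + origin terminal + freight + insurance = 154123.69 + 439.43 + 3308.42 + 294.78 = 158166.32
Import duty = 158166.32 × 15.5% = 24515.78
Buyer bears (A): 439.43 + 3308.42 + 294.78 + 1155.47 + 227.21 + 2084.64 = 7509.95
Landed cost (A) = invoice 154123.69 + 7509.95 + duty 24515.78 = 186149.42
Supplier B (FOB):
CIF value = FOB price + freight + insurance = 139809.76 + 3308.42 + 294.78 = 143412.96
Import duty = 143412.96 × 15.5% = 22229.01
Buyer bears (B): 3308.42 + 294.78 + 1155.47 + 227.21 + 2084.64 = 7070.52
Landed cost (B) = invoice 139809.76 + 7070.52 + duty 22229.01 = 169109.29
Difference = |186149.42 − 169109.29| = 17040.13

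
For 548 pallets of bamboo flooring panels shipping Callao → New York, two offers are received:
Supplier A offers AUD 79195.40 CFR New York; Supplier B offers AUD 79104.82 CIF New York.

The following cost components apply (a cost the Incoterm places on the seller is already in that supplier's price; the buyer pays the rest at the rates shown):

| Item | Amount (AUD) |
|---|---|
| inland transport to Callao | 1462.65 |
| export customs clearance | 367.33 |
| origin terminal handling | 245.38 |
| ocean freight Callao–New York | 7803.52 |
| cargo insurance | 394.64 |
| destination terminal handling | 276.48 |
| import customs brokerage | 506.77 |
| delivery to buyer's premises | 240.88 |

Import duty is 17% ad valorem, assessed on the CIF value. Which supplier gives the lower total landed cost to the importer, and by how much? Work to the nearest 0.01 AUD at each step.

Supplier B is cheaper by AUD 567.71

Supplier A (CFR):
CIF value = CFR price + insurance = 79195.40 + 394.64 = 79590.04
Import duty = 79590.04 × 17% = 13530.31
Buyer bears (A): 394.64 + 276.48 + 506.77 + 240.88 = 1418.77
Landed cost (A) = invoice 79195.40 + 1418.77 + duty 13530.31 = 94144.48
Supplier B (CIF):
The CIF price already equals the CIF value: 79104.82
Import duty = 79104.82 × 17% = 13447.82
Buyer bears (B): 276.48 + 506.77 + 240.88 = 1024.13
Landed cost (B) = invoice 79104.82 + 1024.13 + duty 13447.82 = 93576.77
Difference = |94144.48 − 93576.77| = 567.71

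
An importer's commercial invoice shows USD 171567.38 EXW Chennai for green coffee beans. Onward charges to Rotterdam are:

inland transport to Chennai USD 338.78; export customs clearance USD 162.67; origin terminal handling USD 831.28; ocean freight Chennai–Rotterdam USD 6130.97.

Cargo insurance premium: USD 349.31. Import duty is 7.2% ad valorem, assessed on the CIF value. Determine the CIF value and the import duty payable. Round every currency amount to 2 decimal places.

CIF = EXW price + pre-shipment costs + freight + insurance
CIF = 171567.38 + 338.78 + 162.67 + 831.28 + 6130.97 + 349.31 = 179380.39
Import duty = 179380.39 × 7.2% = 12915.39

CIF value: USD 179380.39; import duty: USD 12915.39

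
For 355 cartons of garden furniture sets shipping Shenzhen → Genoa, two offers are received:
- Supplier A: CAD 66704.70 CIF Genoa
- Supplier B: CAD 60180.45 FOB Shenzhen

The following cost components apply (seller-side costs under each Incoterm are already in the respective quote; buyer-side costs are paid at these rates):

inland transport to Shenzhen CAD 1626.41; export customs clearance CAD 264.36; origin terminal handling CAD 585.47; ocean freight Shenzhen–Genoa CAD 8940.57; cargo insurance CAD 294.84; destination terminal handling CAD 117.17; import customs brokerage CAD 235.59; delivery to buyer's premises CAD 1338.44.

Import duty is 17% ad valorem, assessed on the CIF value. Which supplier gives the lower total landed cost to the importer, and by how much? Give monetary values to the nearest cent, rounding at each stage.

Supplier A (CIF):
The CIF price already equals the CIF value: 66704.70
Import duty = 66704.70 × 17% = 11339.80
Buyer bears (A): 117.17 + 235.59 + 1338.44 = 1691.20
Landed cost (A) = invoice 66704.70 + 1691.20 + duty 11339.80 = 79735.70
Supplier B (FOB):
CIF value = FOB price + freight + insurance = 60180.45 + 8940.57 + 294.84 = 69415.86
Import duty = 69415.86 × 17% = 11800.70
Buyer bears (B): 8940.57 + 294.84 + 117.17 + 235.59 + 1338.44 = 10926.61
Landed cost (B) = invoice 60180.45 + 10926.61 + duty 11800.70 = 82907.76
Difference = |79735.70 − 82907.76| = 3172.06

Supplier A is cheaper by CAD 3172.06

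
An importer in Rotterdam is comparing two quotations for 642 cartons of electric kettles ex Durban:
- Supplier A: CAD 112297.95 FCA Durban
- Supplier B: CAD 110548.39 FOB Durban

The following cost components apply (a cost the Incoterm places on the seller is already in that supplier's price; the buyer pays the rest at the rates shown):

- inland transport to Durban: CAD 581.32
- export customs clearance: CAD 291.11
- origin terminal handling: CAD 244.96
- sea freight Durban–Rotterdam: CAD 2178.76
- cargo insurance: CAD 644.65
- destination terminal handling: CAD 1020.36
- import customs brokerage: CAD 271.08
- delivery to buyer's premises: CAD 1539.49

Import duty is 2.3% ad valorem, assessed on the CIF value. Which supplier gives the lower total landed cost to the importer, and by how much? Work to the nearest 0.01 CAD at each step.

Supplier A (FCA):
CIF value = FCA price + origin terminal + freight + insurance = 112297.95 + 244.96 + 2178.76 + 644.65 = 115366.32
Import duty = 115366.32 × 2.3% = 2653.43
Buyer bears (A): 244.96 + 2178.76 + 644.65 + 1020.36 + 271.08 + 1539.49 = 5899.30
Landed cost (A) = invoice 112297.95 + 5899.30 + duty 2653.43 = 120850.68
Supplier B (FOB):
CIF value = FOB price + freight + insurance = 110548.39 + 2178.76 + 644.65 = 113371.80
Import duty = 113371.80 × 2.3% = 2607.55
Buyer bears (B): 2178.76 + 644.65 + 1020.36 + 271.08 + 1539.49 = 5654.34
Landed cost (B) = invoice 110548.39 + 5654.34 + duty 2607.55 = 118810.28
Difference = |120850.68 − 118810.28| = 2040.40

Supplier B is cheaper by CAD 2040.40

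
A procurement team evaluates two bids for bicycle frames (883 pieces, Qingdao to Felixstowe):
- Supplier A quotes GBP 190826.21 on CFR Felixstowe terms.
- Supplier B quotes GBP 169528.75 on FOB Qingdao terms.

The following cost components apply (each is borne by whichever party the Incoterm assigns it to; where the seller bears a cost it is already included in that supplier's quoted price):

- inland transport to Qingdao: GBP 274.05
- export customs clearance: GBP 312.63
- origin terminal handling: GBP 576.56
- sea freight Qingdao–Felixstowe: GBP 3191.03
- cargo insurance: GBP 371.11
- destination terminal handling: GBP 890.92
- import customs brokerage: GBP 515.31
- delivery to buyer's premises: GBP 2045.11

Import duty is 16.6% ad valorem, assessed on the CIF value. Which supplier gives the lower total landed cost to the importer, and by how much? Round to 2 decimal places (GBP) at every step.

Supplier B is cheaper by GBP 21112.10

Supplier A (CFR):
CIF value = CFR price + insurance = 190826.21 + 371.11 = 191197.32
Import duty = 191197.32 × 16.6% = 31738.76
Buyer bears (A): 371.11 + 890.92 + 515.31 + 2045.11 = 3822.45
Landed cost (A) = invoice 190826.21 + 3822.45 + duty 31738.76 = 226387.42
Supplier B (FOB):
CIF value = FOB price + freight + insurance = 169528.75 + 3191.03 + 371.11 = 173090.89
Import duty = 173090.89 × 16.6% = 28733.09
Buyer bears (B): 3191.03 + 371.11 + 890.92 + 515.31 + 2045.11 = 7013.48
Landed cost (B) = invoice 169528.75 + 7013.48 + duty 28733.09 = 205275.32
Difference = |226387.42 − 205275.32| = 21112.10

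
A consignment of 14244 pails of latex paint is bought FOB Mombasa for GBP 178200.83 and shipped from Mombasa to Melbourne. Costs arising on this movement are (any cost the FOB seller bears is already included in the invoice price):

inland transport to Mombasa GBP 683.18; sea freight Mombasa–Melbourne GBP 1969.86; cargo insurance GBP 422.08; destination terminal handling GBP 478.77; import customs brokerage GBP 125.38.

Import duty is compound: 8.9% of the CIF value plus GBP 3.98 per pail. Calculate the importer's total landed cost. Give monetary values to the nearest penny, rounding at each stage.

FOB: the seller bears costs until goods are on board at the origin port; the buyer bears freight, insurance and all costs thereafter.
Already in the invoice (seller's account under FOB): inland to port — exclude.
CIF value = FOB price + freight + insurance = 178200.83 + 1969.86 + 422.08 = 180592.77
Ad valorem component: 180592.77 × 8.9% = 16072.76
Specific component: 14244 × 3.98 = 56691.12
Import duty = 16072.76 + 56691.12 = 72763.88
Buyer bears: freight 1969.86 + insurance 422.08 + destination terminal 478.77 + brokerage 125.38 + duty 72763.88 = 75759.97
Landed cost = invoice 178200.83 + 75759.97 = 253960.80

Total landed cost: GBP 253960.80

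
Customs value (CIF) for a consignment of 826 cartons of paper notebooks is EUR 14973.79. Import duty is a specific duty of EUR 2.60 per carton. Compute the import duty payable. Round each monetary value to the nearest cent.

Import duty = 826 × 2.60 = 2147.60

Import duty: EUR 2147.60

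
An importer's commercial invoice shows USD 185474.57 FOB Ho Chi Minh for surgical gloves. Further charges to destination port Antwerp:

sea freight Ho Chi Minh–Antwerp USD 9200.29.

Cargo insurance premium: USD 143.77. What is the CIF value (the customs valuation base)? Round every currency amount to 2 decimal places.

CIF value: USD 194818.63

CIF = FOB price + freight + insurance
CIF = 185474.57 + 9200.29 + 143.77 = 194818.63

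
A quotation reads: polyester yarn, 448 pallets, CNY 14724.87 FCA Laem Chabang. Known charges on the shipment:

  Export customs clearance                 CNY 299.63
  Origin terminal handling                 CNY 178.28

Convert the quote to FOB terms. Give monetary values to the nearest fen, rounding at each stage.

FOB price: CNY 14903.15

Not relevant to the conversion: export clearance — on the seller under both FCA and FOB; already in the FCA price and stays in the FOB price.
From FCA to FOB, the seller additionally bears: origin terminal.
FOB price = 14724.87 + 178.28 = 14903.15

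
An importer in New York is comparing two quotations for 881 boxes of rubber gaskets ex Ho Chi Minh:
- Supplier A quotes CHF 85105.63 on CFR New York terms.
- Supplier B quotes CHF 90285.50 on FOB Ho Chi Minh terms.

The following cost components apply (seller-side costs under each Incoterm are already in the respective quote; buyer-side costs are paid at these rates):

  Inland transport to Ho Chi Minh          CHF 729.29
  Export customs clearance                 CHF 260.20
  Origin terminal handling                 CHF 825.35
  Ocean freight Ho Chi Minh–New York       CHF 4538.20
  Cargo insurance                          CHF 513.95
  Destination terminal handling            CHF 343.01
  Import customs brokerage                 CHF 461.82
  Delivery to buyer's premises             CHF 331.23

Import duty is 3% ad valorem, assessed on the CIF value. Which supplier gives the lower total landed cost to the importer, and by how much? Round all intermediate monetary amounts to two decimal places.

Supplier A (CFR):
CIF value = CFR price + insurance = 85105.63 + 513.95 = 85619.58
Import duty = 85619.58 × 3% = 2568.59
Buyer bears (A): 513.95 + 343.01 + 461.82 + 331.23 = 1650.01
Landed cost (A) = invoice 85105.63 + 1650.01 + duty 2568.59 = 89324.23
Supplier B (FOB):
CIF value = FOB price + freight + insurance = 90285.50 + 4538.20 + 513.95 = 95337.65
Import duty = 95337.65 × 3% = 2860.13
Buyer bears (B): 4538.20 + 513.95 + 343.01 + 461.82 + 331.23 = 6188.21
Landed cost (B) = invoice 90285.50 + 6188.21 + duty 2860.13 = 99333.84
Difference = |89324.23 − 99333.84| = 10009.61

Supplier A is cheaper by CHF 10009.61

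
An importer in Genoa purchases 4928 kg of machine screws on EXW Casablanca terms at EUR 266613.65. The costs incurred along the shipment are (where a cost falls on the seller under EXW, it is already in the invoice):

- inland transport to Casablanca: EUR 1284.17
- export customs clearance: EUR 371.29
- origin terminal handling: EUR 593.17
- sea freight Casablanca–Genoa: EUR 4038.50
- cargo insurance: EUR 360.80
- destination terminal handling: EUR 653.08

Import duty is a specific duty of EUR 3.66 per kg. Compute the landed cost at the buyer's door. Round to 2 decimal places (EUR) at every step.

EXW: the seller makes goods available at their premises; the buyer bears all onward costs.
CIF value = EXW price + inland to port + export clearance + origin terminal + freight + insurance = 266613.65 + 1284.17 + 371.29 + 593.17 + 4038.50 + 360.80 = 273261.58
Import duty = 4928 × 3.66 = 18036.48
Buyer bears: inland to port 1284.17 + export clearance 371.29 + origin terminal 593.17 + freight 4038.50 + insurance 360.80 + destination terminal 653.08 + duty 18036.48 = 25337.49
Landed cost = invoice 266613.65 + 25337.49 = 291951.14

Total landed cost: EUR 291951.14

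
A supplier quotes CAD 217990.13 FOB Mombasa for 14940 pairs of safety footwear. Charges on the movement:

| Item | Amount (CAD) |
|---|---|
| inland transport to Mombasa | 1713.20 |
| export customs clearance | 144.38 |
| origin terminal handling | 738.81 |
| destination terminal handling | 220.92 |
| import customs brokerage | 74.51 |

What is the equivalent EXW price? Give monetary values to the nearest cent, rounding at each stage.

Not relevant to the conversion: destination terminal, brokerage — on the buyer under both terms; not part of either seller's price.
From FOB to EXW, the seller no longer bears: inland to port, export clearance, origin terminal.
EXW price = 217990.13 − 1713.20 − 144.38 − 738.81 = 215393.74

EXW price: CAD 215393.74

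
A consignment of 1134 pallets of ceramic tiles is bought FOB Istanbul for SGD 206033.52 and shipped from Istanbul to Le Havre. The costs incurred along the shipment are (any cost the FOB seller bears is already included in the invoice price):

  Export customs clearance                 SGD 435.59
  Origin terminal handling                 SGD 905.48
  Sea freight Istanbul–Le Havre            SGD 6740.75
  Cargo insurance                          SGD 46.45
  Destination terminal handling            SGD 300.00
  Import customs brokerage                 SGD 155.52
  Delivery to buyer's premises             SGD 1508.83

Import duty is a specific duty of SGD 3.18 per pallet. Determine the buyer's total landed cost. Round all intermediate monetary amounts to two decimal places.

FOB: the seller bears costs until goods are on board at the origin port; the buyer bears freight, insurance and all costs thereafter.
Already in the invoice (seller's account under FOB): export clearance, origin terminal — exclude.
CIF value = FOB price + freight + insurance = 206033.52 + 6740.75 + 46.45 = 212820.72
Import duty = 1134 × 3.18 = 3606.12
Buyer bears: freight 6740.75 + insurance 46.45 + destination terminal 300.00 + brokerage 155.52 + delivery 1508.83 + duty 3606.12 = 12357.67
Landed cost = invoice 206033.52 + 12357.67 = 218391.19

Total landed cost: SGD 218391.19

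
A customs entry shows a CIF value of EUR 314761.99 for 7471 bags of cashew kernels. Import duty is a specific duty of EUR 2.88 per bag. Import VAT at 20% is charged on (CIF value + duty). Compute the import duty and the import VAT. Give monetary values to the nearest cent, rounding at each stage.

Import duty = 7471 × 2.88 = 21516.48
VAT base = CIF + duty = 314761.99 + 21516.48 = 336278.47
Import VAT = 336278.47 × 20% = 67255.69

Import duty: EUR 21516.48; import VAT: EUR 67255.69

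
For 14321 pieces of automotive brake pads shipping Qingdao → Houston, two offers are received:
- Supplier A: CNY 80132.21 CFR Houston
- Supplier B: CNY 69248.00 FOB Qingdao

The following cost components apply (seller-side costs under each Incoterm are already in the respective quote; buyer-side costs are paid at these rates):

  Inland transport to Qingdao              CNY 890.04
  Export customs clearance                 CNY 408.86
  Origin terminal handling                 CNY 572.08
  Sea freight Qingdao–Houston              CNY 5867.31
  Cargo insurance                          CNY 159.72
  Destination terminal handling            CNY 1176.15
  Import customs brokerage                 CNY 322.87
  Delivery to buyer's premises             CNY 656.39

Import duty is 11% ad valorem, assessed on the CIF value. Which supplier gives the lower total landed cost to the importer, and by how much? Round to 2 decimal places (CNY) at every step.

Supplier A (CFR):
CIF value = CFR price + insurance = 80132.21 + 159.72 = 80291.93
Import duty = 80291.93 × 11% = 8832.11
Buyer bears (A): 159.72 + 1176.15 + 322.87 + 656.39 = 2315.13
Landed cost (A) = invoice 80132.21 + 2315.13 + duty 8832.11 = 91279.45
Supplier B (FOB):
CIF value = FOB price + freight + insurance = 69248.00 + 5867.31 + 159.72 = 75275.03
Import duty = 75275.03 × 11% = 8280.25
Buyer bears (B): 5867.31 + 159.72 + 1176.15 + 322.87 + 656.39 = 8182.44
Landed cost (B) = invoice 69248.00 + 8182.44 + duty 8280.25 = 85710.69
Difference = |91279.45 − 85710.69| = 5568.76

Supplier B is cheaper by CNY 5568.76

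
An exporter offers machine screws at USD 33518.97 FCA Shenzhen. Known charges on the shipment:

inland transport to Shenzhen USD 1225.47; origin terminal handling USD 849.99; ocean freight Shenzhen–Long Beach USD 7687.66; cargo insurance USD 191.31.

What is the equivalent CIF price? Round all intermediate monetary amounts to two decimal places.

CIF price: USD 42247.93

Not relevant to the conversion: inland to port — on the seller under both FCA and CIF; already in the FCA price and stays in the CIF price.
From FCA to CIF, the seller additionally bears: origin terminal, freight, insurance.
CIF price = 33518.97 + 849.99 + 7687.66 + 191.31 = 42247.93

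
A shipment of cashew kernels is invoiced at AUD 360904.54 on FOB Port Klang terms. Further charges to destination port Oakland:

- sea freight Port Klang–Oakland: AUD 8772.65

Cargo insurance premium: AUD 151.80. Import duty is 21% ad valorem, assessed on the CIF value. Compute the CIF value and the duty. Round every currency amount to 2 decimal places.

CIF value: AUD 369828.99; import duty: AUD 77664.09

CIF = FOB price + freight + insurance
CIF = 360904.54 + 8772.65 + 151.80 = 369828.99
Import duty = 369828.99 × 21% = 77664.09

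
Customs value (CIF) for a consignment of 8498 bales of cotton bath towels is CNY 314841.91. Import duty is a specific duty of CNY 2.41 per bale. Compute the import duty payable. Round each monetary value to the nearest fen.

Import duty = 8498 × 2.41 = 20480.18

Import duty: CNY 20480.18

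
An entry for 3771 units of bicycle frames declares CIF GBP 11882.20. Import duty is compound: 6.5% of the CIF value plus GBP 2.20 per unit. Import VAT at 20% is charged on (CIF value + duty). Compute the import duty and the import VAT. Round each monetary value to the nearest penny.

Ad valorem component: 11882.20 × 6.5% = 772.34
Specific component: 3771 × 2.20 = 8296.20
Import duty = 772.34 + 8296.20 = 9068.54
VAT base = CIF + duty = 11882.20 + 9068.54 = 20950.74
Import VAT = 20950.74 × 20% = 4190.15

Import duty: GBP 9068.54; import VAT: GBP 4190.15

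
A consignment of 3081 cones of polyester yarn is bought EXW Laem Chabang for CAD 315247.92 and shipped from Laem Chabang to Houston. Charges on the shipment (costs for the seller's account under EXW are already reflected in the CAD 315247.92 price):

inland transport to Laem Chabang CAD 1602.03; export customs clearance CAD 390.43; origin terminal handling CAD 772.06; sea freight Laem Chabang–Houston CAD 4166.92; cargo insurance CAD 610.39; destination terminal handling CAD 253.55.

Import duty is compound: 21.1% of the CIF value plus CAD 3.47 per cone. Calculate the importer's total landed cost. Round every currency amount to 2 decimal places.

EXW: the seller makes goods available at their premises; the buyer bears all onward costs.
CIF value = EXW price + inland to port + export clearance + origin terminal + freight + insurance = 315247.92 + 1602.03 + 390.43 + 772.06 + 4166.92 + 610.39 = 322789.75
Ad valorem component: 322789.75 × 21.1% = 68108.64
Specific component: 3081 × 3.47 = 10691.07
Import duty = 68108.64 + 10691.07 = 78799.71
Buyer bears: inland to port 1602.03 + export clearance 390.43 + origin terminal 772.06 + freight 4166.92 + insurance 610.39 + destination terminal 253.55 + duty 78799.71 = 86595.09
Landed cost = invoice 315247.92 + 86595.09 = 401843.01

Total landed cost: CAD 401843.01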